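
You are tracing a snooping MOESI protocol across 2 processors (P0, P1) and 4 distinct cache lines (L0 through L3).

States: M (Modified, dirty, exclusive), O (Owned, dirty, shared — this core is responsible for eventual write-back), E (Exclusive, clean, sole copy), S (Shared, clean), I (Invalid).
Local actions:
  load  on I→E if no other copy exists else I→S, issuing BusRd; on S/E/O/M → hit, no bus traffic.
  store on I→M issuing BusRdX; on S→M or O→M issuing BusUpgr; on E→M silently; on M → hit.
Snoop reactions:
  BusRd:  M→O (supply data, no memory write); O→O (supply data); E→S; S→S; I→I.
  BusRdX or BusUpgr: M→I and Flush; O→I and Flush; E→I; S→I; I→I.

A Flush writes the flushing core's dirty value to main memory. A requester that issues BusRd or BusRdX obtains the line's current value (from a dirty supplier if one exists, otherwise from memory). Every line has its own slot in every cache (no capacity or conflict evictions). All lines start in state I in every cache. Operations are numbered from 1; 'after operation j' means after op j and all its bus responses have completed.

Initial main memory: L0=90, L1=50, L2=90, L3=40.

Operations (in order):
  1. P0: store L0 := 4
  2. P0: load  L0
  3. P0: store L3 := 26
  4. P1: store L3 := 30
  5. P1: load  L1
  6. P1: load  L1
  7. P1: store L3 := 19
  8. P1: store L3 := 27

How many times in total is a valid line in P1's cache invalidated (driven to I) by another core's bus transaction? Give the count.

invalidations = 0

  op1 P0: store L0 := 4 → M/I on L0; bus BusRdX; mem=90
  op2 P0: load  L0 → M/I on L0; bus (none); mem=90
  op3 P0: store L3 := 26 → M/I on L3; bus BusRdX; mem=40
  op4 P1: store L3 := 30 → I/M on L3; bus BusRdX Flush; mem=26
  op5 P1: load  L1 → I/E on L1; bus BusRd; mem=50
  op6 P1: load  L1 → I/E on L1; bus (none); mem=50
  op7 P1: store L3 := 19 → I/M on L3; bus (none); mem=26
  op8 P1: store L3 := 27 → I/M on L3; bus (none); mem=26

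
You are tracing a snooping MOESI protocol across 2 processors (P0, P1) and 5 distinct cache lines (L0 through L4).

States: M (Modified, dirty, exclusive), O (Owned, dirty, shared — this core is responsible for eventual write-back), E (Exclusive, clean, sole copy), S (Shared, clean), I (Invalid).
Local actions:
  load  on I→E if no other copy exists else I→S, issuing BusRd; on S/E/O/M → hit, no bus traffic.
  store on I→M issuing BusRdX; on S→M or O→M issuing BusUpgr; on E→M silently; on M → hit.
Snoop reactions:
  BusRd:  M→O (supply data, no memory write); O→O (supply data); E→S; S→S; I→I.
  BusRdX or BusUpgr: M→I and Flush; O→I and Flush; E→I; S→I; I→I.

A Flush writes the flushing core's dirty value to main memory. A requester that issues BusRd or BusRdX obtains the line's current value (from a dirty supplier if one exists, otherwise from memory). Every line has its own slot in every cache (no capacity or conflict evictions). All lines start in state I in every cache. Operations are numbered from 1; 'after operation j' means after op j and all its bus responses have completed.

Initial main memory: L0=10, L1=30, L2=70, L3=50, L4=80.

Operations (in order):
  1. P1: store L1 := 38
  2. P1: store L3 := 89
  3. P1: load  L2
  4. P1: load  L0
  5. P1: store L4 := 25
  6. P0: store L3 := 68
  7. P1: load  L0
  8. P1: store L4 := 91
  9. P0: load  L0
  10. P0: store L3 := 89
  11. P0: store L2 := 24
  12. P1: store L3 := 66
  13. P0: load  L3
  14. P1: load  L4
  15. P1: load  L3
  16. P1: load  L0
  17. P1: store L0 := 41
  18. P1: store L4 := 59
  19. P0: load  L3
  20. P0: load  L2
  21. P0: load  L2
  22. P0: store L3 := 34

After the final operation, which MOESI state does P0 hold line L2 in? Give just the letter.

state = M

step 1: P1: store L1 := 38  ⟶  IM  (L1)  txn=BusRdX  M[L1]=30
step 2: P1: store L3 := 89  ⟶  IM  (L3)  txn=BusRdX  M[L3]=50
step 3: P1: load  L2  ⟶  IE  (L2)  txn=BusRd  M[L2]=70
step 4: P1: load  L0  ⟶  IE  (L0)  txn=BusRd  M[L0]=10
step 5: P1: store L4 := 25  ⟶  IM  (L4)  txn=BusRdX  M[L4]=80
step 6: P0: store L3 := 68  ⟶  MI  (L3)  txn=BusRdX+Flush  M[L3]=89
step 7: P1: load  L0  ⟶  IE  (L0)  txn=∅  M[L0]=10
step 8: P1: store L4 := 91  ⟶  IM  (L4)  txn=∅  M[L4]=80
step 9: P0: load  L0  ⟶  SS  (L0)  txn=BusRd  M[L0]=10
step 10: P0: store L3 := 89  ⟶  MI  (L3)  txn=∅  M[L3]=89
step 11: P0: store L2 := 24  ⟶  MI  (L2)  txn=BusRdX  M[L2]=70
step 12: P1: store L3 := 66  ⟶  IM  (L3)  txn=BusRdX+Flush  M[L3]=89
step 13: P0: load  L3  ⟶  SO  (L3)  txn=BusRd  M[L3]=89
step 14: P1: load  L4  ⟶  IM  (L4)  txn=∅  M[L4]=80
step 15: P1: load  L3  ⟶  SO  (L3)  txn=∅  M[L3]=89
step 16: P1: load  L0  ⟶  SS  (L0)  txn=∅  M[L0]=10
step 17: P1: store L0 := 41  ⟶  IM  (L0)  txn=BusUpgr  M[L0]=10
step 18: P1: store L4 := 59  ⟶  IM  (L4)  txn=∅  M[L4]=80
step 19: P0: load  L3  ⟶  SO  (L3)  txn=∅  M[L3]=89
step 20: P0: load  L2  ⟶  MI  (L2)  txn=∅  M[L2]=70
step 21: P0: load  L2  ⟶  MI  (L2)  txn=∅  M[L2]=70
step 22: P0: store L3 := 34  ⟶  MI  (L3)  txn=BusUpgr+Flush  M[L3]=66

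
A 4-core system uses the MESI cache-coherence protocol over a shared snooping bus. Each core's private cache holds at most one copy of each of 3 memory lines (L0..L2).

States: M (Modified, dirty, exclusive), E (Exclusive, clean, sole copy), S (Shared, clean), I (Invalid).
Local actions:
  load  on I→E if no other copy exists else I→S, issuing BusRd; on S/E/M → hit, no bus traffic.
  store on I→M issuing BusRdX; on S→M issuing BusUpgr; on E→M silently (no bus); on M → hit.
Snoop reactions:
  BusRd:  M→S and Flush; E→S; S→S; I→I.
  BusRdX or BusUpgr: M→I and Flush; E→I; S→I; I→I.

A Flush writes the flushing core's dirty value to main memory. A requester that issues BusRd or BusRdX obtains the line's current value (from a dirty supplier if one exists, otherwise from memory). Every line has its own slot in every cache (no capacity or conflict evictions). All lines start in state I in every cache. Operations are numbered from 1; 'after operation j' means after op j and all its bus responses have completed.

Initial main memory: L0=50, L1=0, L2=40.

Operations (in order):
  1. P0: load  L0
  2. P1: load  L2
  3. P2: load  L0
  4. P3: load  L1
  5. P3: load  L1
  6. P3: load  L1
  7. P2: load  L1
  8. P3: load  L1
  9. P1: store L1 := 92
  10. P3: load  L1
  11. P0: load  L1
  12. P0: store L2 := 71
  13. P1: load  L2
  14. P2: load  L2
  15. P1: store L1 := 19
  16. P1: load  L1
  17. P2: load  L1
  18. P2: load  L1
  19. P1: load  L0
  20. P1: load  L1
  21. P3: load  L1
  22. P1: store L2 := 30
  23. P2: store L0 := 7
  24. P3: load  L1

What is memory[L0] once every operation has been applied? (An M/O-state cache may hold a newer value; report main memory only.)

memory[L0] = 50

[1] P0: load  L0 | P0:E(50), P1:I, P2:I, P3:I | bus: BusRd
[2] P1: load  L2 | P0:I, P1:E(40), P2:I, P3:I | bus: BusRd
[3] P2: load  L0 | P0:S(50), P1:I, P2:S(50), P3:I | bus: BusRd
[4] P3: load  L1 | P0:I, P1:I, P2:I, P3:E(0) | bus: BusRd
[5] P3: load  L1 | P0:I, P1:I, P2:I, P3:E(0) | bus: none
[6] P3: load  L1 | P0:I, P1:I, P2:I, P3:E(0) | bus: none
[7] P2: load  L1 | P0:I, P1:I, P2:S(0), P3:S(0) | bus: BusRd
[8] P3: load  L1 | P0:I, P1:I, P2:S(0), P3:S(0) | bus: none
[9] P1: store L1 := 92 | P0:I, P1:M(92), P2:I, P3:I | bus: BusRdX
[10] P3: load  L1 | P0:I, P1:S(92), P2:I, P3:S(92) | bus: BusRd,Flush
[11] P0: load  L1 | P0:S(92), P1:S(92), P2:I, P3:S(92) | bus: BusRd
[12] P0: store L2 := 71 | P0:M(71), P1:I, P2:I, P3:I | bus: BusRdX
[13] P1: load  L2 | P0:S(71), P1:S(71), P2:I, P3:I | bus: BusRd,Flush
[14] P2: load  L2 | P0:S(71), P1:S(71), P2:S(71), P3:I | bus: BusRd
[15] P1: store L1 := 19 | P0:I, P1:M(19), P2:I, P3:I | bus: BusUpgr
[16] P1: load  L1 | P0:I, P1:M(19), P2:I, P3:I | bus: none
[17] P2: load  L1 | P0:I, P1:S(19), P2:S(19), P3:I | bus: BusRd,Flush
[18] P2: load  L1 | P0:I, P1:S(19), P2:S(19), P3:I | bus: none
[19] P1: load  L0 | P0:S(50), P1:S(50), P2:S(50), P3:I | bus: BusRd
[20] P1: load  L1 | P0:I, P1:S(19), P2:S(19), P3:I | bus: none
[21] P3: load  L1 | P0:I, P1:S(19), P2:S(19), P3:S(19) | bus: BusRd
[22] P1: store L2 := 30 | P0:I, P1:M(30), P2:I, P3:I | bus: BusUpgr
[23] P2: store L0 := 7 | P0:I, P1:I, P2:M(7), P3:I | bus: BusUpgr
[24] P3: load  L1 | P0:I, P1:S(19), P2:S(19), P3:S(19) | bus: none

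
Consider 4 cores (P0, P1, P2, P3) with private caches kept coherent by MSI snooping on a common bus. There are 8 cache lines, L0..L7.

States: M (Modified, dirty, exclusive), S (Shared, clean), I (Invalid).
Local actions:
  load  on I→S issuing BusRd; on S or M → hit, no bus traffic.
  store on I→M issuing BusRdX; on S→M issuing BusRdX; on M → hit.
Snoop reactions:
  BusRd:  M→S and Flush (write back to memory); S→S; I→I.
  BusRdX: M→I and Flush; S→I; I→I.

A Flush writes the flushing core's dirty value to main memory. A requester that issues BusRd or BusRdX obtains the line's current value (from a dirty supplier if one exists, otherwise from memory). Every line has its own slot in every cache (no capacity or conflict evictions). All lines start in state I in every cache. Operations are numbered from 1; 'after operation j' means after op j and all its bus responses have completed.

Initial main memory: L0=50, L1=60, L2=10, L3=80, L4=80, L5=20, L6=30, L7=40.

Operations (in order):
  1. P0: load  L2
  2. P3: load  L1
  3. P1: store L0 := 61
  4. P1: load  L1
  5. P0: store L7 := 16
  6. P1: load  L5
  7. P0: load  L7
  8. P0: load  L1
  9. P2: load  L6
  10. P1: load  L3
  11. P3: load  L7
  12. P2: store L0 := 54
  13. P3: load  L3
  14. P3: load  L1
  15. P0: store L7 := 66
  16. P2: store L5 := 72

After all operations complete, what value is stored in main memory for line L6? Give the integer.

1. P0: load  L2  bus=[BusRd]  L2: P0=S P1=I P2=I P3=I  mem[L2]=10
2. P3: load  L1  bus=[BusRd]  L1: P0=I P1=I P2=I P3=S  mem[L1]=60
3. P1: store L0 := 61  bus=[BusRdX]  L0: P0=I P1=M P2=I P3=I  mem[L0]=50
4. P1: load  L1  bus=[BusRd]  L1: P0=I P1=S P2=I P3=S  mem[L1]=60
5. P0: store L7 := 16  bus=[BusRdX]  L7: P0=M P1=I P2=I P3=I  mem[L7]=40
6. P1: load  L5  bus=[BusRd]  L5: P0=I P1=S P2=I P3=I  mem[L5]=20
7. P0: load  L7  bus=[-]  L7: P0=M P1=I P2=I P3=I  mem[L7]=40
8. P0: load  L1  bus=[BusRd]  L1: P0=S P1=S P2=I P3=S  mem[L1]=60
9. P2: load  L6  bus=[BusRd]  L6: P0=I P1=I P2=S P3=I  mem[L6]=30
10. P1: load  L3  bus=[BusRd]  L3: P0=I P1=S P2=I P3=I  mem[L3]=80
11. P3: load  L7  bus=[BusRd,Flush]  L7: P0=S P1=I P2=I P3=S  mem[L7]=16
12. P2: store L0 := 54  bus=[BusRdX,Flush]  L0: P0=I P1=I P2=M P3=I  mem[L0]=61
13. P3: load  L3  bus=[BusRd]  L3: P0=I P1=S P2=I P3=S  mem[L3]=80
14. P3: load  L1  bus=[-]  L1: P0=S P1=S P2=I P3=S  mem[L1]=60
15. P0: store L7 := 66  bus=[BusRdX]  L7: P0=M P1=I P2=I P3=I  mem[L7]=16
16. P2: store L5 := 72  bus=[BusRdX]  L5: P0=I P1=I P2=M P3=I  mem[L5]=20

memory[L6] = 30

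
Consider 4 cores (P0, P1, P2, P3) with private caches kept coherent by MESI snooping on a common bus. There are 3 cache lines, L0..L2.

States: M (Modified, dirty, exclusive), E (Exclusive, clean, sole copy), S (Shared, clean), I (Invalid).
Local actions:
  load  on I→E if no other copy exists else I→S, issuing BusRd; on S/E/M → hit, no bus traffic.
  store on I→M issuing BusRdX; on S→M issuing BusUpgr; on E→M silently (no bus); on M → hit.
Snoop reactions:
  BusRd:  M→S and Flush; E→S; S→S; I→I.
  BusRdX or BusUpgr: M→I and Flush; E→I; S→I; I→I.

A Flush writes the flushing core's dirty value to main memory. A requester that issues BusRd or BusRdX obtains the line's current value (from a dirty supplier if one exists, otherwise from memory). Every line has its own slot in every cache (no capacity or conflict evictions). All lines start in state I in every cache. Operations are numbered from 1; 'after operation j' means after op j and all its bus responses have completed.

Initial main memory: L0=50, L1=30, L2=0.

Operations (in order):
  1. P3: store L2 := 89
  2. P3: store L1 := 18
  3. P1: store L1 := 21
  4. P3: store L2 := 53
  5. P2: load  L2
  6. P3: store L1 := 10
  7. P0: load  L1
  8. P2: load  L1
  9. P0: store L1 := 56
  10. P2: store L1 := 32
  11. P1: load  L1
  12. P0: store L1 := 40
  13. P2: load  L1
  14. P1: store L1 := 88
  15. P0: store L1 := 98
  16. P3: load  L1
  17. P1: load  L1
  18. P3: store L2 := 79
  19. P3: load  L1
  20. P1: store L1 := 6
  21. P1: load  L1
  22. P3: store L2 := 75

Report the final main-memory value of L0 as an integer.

memory[L0] = 50

step 1: P3: store L2 := 89  ⟶  IIIM  (L2)  txn=BusRdX  M[L2]=0
step 2: P3: store L1 := 18  ⟶  IIIM  (L1)  txn=BusRdX  M[L1]=30
step 3: P1: store L1 := 21  ⟶  IMII  (L1)  txn=BusRdX+Flush  M[L1]=18
step 4: P3: store L2 := 53  ⟶  IIIM  (L2)  txn=∅  M[L2]=0
step 5: P2: load  L2  ⟶  IISS  (L2)  txn=BusRd+Flush  M[L2]=53
step 6: P3: store L1 := 10  ⟶  IIIM  (L1)  txn=BusRdX+Flush  M[L1]=21
step 7: P0: load  L1  ⟶  SIIS  (L1)  txn=BusRd+Flush  M[L1]=10
step 8: P2: load  L1  ⟶  SISS  (L1)  txn=BusRd  M[L1]=10
step 9: P0: store L1 := 56  ⟶  MIII  (L1)  txn=BusUpgr  M[L1]=10
step 10: P2: store L1 := 32  ⟶  IIMI  (L1)  txn=BusRdX+Flush  M[L1]=56
step 11: P1: load  L1  ⟶  ISSI  (L1)  txn=BusRd+Flush  M[L1]=32
step 12: P0: store L1 := 40  ⟶  MIII  (L1)  txn=BusRdX  M[L1]=32
step 13: P2: load  L1  ⟶  SISI  (L1)  txn=BusRd+Flush  M[L1]=40
step 14: P1: store L1 := 88  ⟶  IMII  (L1)  txn=BusRdX  M[L1]=40
step 15: P0: store L1 := 98  ⟶  MIII  (L1)  txn=BusRdX+Flush  M[L1]=88
step 16: P3: load  L1  ⟶  SIIS  (L1)  txn=BusRd+Flush  M[L1]=98
step 17: P1: load  L1  ⟶  SSIS  (L1)  txn=BusRd  M[L1]=98
step 18: P3: store L2 := 79  ⟶  IIIM  (L2)  txn=BusUpgr  M[L2]=53
step 19: P3: load  L1  ⟶  SSIS  (L1)  txn=∅  M[L1]=98
step 20: P1: store L1 := 6  ⟶  IMII  (L1)  txn=BusUpgr  M[L1]=98
step 21: P1: load  L1  ⟶  IMII  (L1)  txn=∅  M[L1]=98
step 22: P3: store L2 := 75  ⟶  IIIM  (L2)  txn=∅  M[L2]=53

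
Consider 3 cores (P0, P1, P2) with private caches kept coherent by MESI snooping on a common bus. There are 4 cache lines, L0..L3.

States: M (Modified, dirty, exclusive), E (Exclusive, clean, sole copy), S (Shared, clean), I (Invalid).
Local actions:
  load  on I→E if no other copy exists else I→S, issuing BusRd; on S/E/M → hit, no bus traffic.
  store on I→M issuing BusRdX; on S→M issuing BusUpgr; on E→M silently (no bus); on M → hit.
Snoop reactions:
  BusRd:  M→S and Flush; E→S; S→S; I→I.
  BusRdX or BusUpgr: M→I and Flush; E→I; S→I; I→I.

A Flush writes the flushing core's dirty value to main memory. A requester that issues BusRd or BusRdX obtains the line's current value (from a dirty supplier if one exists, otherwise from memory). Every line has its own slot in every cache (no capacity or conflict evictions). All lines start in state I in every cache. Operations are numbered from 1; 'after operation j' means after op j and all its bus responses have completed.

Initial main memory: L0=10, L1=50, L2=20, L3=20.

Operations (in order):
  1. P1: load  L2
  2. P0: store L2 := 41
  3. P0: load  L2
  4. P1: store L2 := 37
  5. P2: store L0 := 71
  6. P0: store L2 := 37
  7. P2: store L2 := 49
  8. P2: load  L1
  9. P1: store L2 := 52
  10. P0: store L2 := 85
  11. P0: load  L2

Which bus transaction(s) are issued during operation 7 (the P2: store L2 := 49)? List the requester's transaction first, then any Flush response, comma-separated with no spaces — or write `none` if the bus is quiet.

step 1: P1: load  L2  ⟶  IEI  (L2)  txn=BusRd  M[L2]=20
step 2: P0: store L2 := 41  ⟶  MII  (L2)  txn=BusRdX  M[L2]=20
step 3: P0: load  L2  ⟶  MII  (L2)  txn=∅  M[L2]=20
step 4: P1: store L2 := 37  ⟶  IMI  (L2)  txn=BusRdX+Flush  M[L2]=41
step 5: P2: store L0 := 71  ⟶  IIM  (L0)  txn=BusRdX  M[L0]=10
step 6: P0: store L2 := 37  ⟶  MII  (L2)  txn=BusRdX+Flush  M[L2]=37
step 7: P2: store L2 := 49  ⟶  IIM  (L2)  txn=BusRdX+Flush  M[L2]=37
step 8: P2: load  L1  ⟶  IIE  (L1)  txn=BusRd  M[L1]=50
step 9: P1: store L2 := 52  ⟶  IMI  (L2)  txn=BusRdX+Flush  M[L2]=49
step 10: P0: store L2 := 85  ⟶  MII  (L2)  txn=BusRdX+Flush  M[L2]=52
step 11: P0: load  L2  ⟶  MII  (L2)  txn=∅  M[L2]=52

bus = BusRdX,Flush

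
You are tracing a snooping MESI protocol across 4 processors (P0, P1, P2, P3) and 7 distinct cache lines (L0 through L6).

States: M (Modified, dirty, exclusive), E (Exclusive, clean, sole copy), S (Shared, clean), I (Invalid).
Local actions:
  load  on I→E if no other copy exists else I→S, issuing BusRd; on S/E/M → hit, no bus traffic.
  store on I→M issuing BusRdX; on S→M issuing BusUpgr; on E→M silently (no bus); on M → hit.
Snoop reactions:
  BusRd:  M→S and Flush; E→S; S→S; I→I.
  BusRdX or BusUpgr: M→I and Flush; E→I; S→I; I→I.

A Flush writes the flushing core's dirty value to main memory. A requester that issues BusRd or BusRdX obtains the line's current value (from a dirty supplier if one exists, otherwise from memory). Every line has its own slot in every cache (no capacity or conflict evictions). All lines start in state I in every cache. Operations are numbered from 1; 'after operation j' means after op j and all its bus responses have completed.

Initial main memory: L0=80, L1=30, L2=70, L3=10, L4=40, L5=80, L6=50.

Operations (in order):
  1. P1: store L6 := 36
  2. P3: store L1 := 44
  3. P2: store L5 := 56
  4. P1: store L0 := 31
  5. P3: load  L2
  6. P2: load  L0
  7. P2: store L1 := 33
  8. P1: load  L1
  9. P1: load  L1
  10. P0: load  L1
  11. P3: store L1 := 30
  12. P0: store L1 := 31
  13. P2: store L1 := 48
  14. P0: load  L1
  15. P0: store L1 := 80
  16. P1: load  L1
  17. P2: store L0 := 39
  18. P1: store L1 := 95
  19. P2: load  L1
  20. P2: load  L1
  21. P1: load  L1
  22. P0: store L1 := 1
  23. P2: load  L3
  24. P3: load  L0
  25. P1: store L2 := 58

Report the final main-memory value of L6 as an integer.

memory[L6] = 50

step 1: P1: store L6 := 36  ⟶  IMII  (L6)  txn=BusRdX  M[L6]=50
step 2: P3: store L1 := 44  ⟶  IIIM  (L1)  txn=BusRdX  M[L1]=30
step 3: P2: store L5 := 56  ⟶  IIMI  (L5)  txn=BusRdX  M[L5]=80
step 4: P1: store L0 := 31  ⟶  IMII  (L0)  txn=BusRdX  M[L0]=80
step 5: P3: load  L2  ⟶  IIIE  (L2)  txn=BusRd  M[L2]=70
step 6: P2: load  L0  ⟶  ISSI  (L0)  txn=BusRd+Flush  M[L0]=31
step 7: P2: store L1 := 33  ⟶  IIMI  (L1)  txn=BusRdX+Flush  M[L1]=44
step 8: P1: load  L1  ⟶  ISSI  (L1)  txn=BusRd+Flush  M[L1]=33
step 9: P1: load  L1  ⟶  ISSI  (L1)  txn=∅  M[L1]=33
step 10: P0: load  L1  ⟶  SSSI  (L1)  txn=BusRd  M[L1]=33
step 11: P3: store L1 := 30  ⟶  IIIM  (L1)  txn=BusRdX  M[L1]=33
step 12: P0: store L1 := 31  ⟶  MIII  (L1)  txn=BusRdX+Flush  M[L1]=30
step 13: P2: store L1 := 48  ⟶  IIMI  (L1)  txn=BusRdX+Flush  M[L1]=31
step 14: P0: load  L1  ⟶  SISI  (L1)  txn=BusRd+Flush  M[L1]=48
step 15: P0: store L1 := 80  ⟶  MIII  (L1)  txn=BusUpgr  M[L1]=48
step 16: P1: load  L1  ⟶  SSII  (L1)  txn=BusRd+Flush  M[L1]=80
step 17: P2: store L0 := 39  ⟶  IIMI  (L0)  txn=BusUpgr  M[L0]=31
step 18: P1: store L1 := 95  ⟶  IMII  (L1)  txn=BusUpgr  M[L1]=80
step 19: P2: load  L1  ⟶  ISSI  (L1)  txn=BusRd+Flush  M[L1]=95
step 20: P2: load  L1  ⟶  ISSI  (L1)  txn=∅  M[L1]=95
step 21: P1: load  L1  ⟶  ISSI  (L1)  txn=∅  M[L1]=95
step 22: P0: store L1 := 1  ⟶  MIII  (L1)  txn=BusRdX  M[L1]=95
step 23: P2: load  L3  ⟶  IIEI  (L3)  txn=BusRd  M[L3]=10
step 24: P3: load  L0  ⟶  IISS  (L0)  txn=BusRd+Flush  M[L0]=39
step 25: P1: store L2 := 58  ⟶  IMII  (L2)  txn=BusRdX  M[L2]=70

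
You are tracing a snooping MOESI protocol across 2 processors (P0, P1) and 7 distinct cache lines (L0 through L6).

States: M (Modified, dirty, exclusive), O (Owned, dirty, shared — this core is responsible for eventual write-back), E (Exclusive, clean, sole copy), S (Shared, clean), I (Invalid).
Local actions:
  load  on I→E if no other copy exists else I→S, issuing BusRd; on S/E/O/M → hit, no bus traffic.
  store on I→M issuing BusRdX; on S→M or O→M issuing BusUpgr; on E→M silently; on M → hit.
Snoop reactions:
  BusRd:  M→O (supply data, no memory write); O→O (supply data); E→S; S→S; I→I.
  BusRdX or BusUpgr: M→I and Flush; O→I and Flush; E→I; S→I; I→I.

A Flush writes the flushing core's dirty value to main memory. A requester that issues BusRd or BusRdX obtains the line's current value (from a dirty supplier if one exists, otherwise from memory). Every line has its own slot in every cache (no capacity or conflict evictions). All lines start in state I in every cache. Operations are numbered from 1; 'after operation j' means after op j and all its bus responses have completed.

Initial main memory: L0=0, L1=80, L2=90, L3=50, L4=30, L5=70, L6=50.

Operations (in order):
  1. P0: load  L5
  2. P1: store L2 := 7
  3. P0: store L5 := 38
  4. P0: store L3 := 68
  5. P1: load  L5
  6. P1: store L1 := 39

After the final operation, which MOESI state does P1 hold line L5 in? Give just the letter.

1. P0: load  L5  bus=[BusRd]  L5: P0=E P1=I  mem[L5]=70
2. P1: store L2 := 7  bus=[BusRdX]  L2: P0=I P1=M  mem[L2]=90
3. P0: store L5 := 38  bus=[-]  L5: P0=M P1=I  mem[L5]=70
4. P0: store L3 := 68  bus=[BusRdX]  L3: P0=M P1=I  mem[L3]=50
5. P1: load  L5  bus=[BusRd]  L5: P0=O P1=S  mem[L5]=70
6. P1: store L1 := 39  bus=[BusRdX]  L1: P0=I P1=M  mem[L1]=80

state = S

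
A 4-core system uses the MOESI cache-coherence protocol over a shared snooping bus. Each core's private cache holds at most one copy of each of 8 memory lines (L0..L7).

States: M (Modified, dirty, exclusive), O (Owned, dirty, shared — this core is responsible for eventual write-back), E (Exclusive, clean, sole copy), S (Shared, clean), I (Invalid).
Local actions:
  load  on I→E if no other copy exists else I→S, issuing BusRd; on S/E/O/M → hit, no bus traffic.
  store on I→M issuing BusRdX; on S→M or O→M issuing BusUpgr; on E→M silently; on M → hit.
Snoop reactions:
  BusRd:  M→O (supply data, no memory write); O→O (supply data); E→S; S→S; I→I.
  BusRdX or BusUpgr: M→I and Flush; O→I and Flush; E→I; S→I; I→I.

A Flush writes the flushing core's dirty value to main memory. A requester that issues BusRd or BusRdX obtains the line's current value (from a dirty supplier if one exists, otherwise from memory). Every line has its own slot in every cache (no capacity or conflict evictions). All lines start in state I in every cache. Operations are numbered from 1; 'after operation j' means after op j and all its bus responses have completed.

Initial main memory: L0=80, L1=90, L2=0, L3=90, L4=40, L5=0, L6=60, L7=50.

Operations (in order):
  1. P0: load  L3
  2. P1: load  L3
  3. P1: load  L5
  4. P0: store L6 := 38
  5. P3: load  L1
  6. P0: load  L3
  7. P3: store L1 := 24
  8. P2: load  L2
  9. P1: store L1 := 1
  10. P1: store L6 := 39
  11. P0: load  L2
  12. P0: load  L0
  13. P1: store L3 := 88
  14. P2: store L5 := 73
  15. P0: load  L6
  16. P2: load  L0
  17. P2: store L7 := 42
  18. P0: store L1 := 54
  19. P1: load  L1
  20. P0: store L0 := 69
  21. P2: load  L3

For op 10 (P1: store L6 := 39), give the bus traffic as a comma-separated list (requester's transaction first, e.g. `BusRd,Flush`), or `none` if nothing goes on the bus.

bus = BusRdX,Flush

[1] P0: load  L3 | P0:E(90), P1:I, P2:I, P3:I | bus: BusRd
[2] P1: load  L3 | P0:S(90), P1:S(90), P2:I, P3:I | bus: BusRd
[3] P1: load  L5 | P0:I, P1:E(0), P2:I, P3:I | bus: BusRd
[4] P0: store L6 := 38 | P0:M(38), P1:I, P2:I, P3:I | bus: BusRdX
[5] P3: load  L1 | P0:I, P1:I, P2:I, P3:E(90) | bus: BusRd
[6] P0: load  L3 | P0:S(90), P1:S(90), P2:I, P3:I | bus: none
[7] P3: store L1 := 24 | P0:I, P1:I, P2:I, P3:M(24) | bus: none
[8] P2: load  L2 | P0:I, P1:I, P2:E(0), P3:I | bus: BusRd
[9] P1: store L1 := 1 | P0:I, P1:M(1), P2:I, P3:I | bus: BusRdX,Flush
[10] P1: store L6 := 39 | P0:I, P1:M(39), P2:I, P3:I | bus: BusRdX,Flush
[11] P0: load  L2 | P0:S(0), P1:I, P2:S(0), P3:I | bus: BusRd
[12] P0: load  L0 | P0:E(80), P1:I, P2:I, P3:I | bus: BusRd
[13] P1: store L3 := 88 | P0:I, P1:M(88), P2:I, P3:I | bus: BusUpgr
[14] P2: store L5 := 73 | P0:I, P1:I, P2:M(73), P3:I | bus: BusRdX
[15] P0: load  L6 | P0:S(39), P1:O(39), P2:I, P3:I | bus: BusRd
[16] P2: load  L0 | P0:S(80), P1:I, P2:S(80), P3:I | bus: BusRd
[17] P2: store L7 := 42 | P0:I, P1:I, P2:M(42), P3:I | bus: BusRdX
[18] P0: store L1 := 54 | P0:M(54), P1:I, P2:I, P3:I | bus: BusRdX,Flush
[19] P1: load  L1 | P0:O(54), P1:S(54), P2:I, P3:I | bus: BusRd
[20] P0: store L0 := 69 | P0:M(69), P1:I, P2:I, P3:I | bus: BusUpgr
[21] P2: load  L3 | P0:I, P1:O(88), P2:S(88), P3:I | bus: BusRd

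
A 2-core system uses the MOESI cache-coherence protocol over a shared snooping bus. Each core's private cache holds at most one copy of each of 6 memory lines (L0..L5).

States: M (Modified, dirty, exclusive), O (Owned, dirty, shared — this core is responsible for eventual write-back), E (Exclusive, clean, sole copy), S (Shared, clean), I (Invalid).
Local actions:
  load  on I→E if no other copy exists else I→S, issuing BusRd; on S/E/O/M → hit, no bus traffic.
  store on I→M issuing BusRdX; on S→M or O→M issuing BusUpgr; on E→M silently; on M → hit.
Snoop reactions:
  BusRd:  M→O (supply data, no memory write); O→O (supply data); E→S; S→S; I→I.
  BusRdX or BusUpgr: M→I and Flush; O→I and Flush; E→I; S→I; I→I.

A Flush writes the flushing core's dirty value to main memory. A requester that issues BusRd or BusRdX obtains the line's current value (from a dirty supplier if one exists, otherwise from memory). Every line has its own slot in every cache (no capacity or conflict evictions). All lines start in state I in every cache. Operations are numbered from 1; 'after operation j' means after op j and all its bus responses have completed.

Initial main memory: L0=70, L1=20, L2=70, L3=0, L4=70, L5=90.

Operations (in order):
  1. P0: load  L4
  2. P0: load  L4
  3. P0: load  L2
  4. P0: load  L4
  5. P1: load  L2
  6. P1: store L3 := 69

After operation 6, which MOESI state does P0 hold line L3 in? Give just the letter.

1. P0: load  L4  bus=[BusRd]  L4: P0=E P1=I  mem[L4]=70
2. P0: load  L4  bus=[-]  L4: P0=E P1=I  mem[L4]=70
3. P0: load  L2  bus=[BusRd]  L2: P0=E P1=I  mem[L2]=70
4. P0: load  L4  bus=[-]  L4: P0=E P1=I  mem[L4]=70
5. P1: load  L2  bus=[BusRd]  L2: P0=S P1=S  mem[L2]=70
6. P1: store L3 := 69  bus=[BusRdX]  L3: P0=I P1=M  mem[L3]=0

state = I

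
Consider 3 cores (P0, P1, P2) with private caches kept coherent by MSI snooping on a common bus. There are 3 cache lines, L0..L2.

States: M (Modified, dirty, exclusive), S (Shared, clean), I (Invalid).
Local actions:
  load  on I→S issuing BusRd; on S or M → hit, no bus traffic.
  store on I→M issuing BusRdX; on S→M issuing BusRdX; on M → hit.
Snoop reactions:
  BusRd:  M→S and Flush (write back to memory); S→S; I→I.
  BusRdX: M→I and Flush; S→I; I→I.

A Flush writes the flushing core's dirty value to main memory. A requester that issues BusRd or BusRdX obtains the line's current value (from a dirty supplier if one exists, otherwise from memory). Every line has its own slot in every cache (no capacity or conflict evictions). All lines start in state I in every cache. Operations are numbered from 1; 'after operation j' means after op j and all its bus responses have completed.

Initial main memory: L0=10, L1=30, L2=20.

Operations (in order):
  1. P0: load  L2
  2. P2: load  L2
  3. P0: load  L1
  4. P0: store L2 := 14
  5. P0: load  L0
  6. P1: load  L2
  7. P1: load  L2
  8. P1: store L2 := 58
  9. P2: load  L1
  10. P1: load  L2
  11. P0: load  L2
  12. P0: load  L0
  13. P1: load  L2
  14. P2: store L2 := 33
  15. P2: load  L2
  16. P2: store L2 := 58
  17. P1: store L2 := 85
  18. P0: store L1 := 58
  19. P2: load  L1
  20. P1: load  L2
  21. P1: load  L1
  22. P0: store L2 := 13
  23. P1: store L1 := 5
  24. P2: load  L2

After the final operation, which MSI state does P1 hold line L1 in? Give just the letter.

state = M

1. P0: load  L2  bus=[BusRd]  L2: P0=S P1=I P2=I  mem[L2]=20
2. P2: load  L2  bus=[BusRd]  L2: P0=S P1=I P2=S  mem[L2]=20
3. P0: load  L1  bus=[BusRd]  L1: P0=S P1=I P2=I  mem[L1]=30
4. P0: store L2 := 14  bus=[BusRdX]  L2: P0=M P1=I P2=I  mem[L2]=20
5. P0: load  L0  bus=[BusRd]  L0: P0=S P1=I P2=I  mem[L0]=10
6. P1: load  L2  bus=[BusRd,Flush]  L2: P0=S P1=S P2=I  mem[L2]=14
7. P1: load  L2  bus=[-]  L2: P0=S P1=S P2=I  mem[L2]=14
8. P1: store L2 := 58  bus=[BusRdX]  L2: P0=I P1=M P2=I  mem[L2]=14
9. P2: load  L1  bus=[BusRd]  L1: P0=S P1=I P2=S  mem[L1]=30
10. P1: load  L2  bus=[-]  L2: P0=I P1=M P2=I  mem[L2]=14
11. P0: load  L2  bus=[BusRd,Flush]  L2: P0=S P1=S P2=I  mem[L2]=58
12. P0: load  L0  bus=[-]  L0: P0=S P1=I P2=I  mem[L0]=10
13. P1: load  L2  bus=[-]  L2: P0=S P1=S P2=I  mem[L2]=58
14. P2: store L2 := 33  bus=[BusRdX]  L2: P0=I P1=I P2=M  mem[L2]=58
15. P2: load  L2  bus=[-]  L2: P0=I P1=I P2=M  mem[L2]=58
16. P2: store L2 := 58  bus=[-]  L2: P0=I P1=I P2=M  mem[L2]=58
17. P1: store L2 := 85  bus=[BusRdX,Flush]  L2: P0=I P1=M P2=I  mem[L2]=58
18. P0: store L1 := 58  bus=[BusRdX]  L1: P0=M P1=I P2=I  mem[L1]=30
19. P2: load  L1  bus=[BusRd,Flush]  L1: P0=S P1=I P2=S  mem[L1]=58
20. P1: load  L2  bus=[-]  L2: P0=I P1=M P2=I  mem[L2]=58
21. P1: load  L1  bus=[BusRd]  L1: P0=S P1=S P2=S  mem[L1]=58
22. P0: store L2 := 13  bus=[BusRdX,Flush]  L2: P0=M P1=I P2=I  mem[L2]=85
23. P1: store L1 := 5  bus=[BusRdX]  L1: P0=I P1=M P2=I  mem[L1]=58
24. P2: load  L2  bus=[BusRd,Flush]  L2: P0=S P1=I P2=S  mem[L2]=13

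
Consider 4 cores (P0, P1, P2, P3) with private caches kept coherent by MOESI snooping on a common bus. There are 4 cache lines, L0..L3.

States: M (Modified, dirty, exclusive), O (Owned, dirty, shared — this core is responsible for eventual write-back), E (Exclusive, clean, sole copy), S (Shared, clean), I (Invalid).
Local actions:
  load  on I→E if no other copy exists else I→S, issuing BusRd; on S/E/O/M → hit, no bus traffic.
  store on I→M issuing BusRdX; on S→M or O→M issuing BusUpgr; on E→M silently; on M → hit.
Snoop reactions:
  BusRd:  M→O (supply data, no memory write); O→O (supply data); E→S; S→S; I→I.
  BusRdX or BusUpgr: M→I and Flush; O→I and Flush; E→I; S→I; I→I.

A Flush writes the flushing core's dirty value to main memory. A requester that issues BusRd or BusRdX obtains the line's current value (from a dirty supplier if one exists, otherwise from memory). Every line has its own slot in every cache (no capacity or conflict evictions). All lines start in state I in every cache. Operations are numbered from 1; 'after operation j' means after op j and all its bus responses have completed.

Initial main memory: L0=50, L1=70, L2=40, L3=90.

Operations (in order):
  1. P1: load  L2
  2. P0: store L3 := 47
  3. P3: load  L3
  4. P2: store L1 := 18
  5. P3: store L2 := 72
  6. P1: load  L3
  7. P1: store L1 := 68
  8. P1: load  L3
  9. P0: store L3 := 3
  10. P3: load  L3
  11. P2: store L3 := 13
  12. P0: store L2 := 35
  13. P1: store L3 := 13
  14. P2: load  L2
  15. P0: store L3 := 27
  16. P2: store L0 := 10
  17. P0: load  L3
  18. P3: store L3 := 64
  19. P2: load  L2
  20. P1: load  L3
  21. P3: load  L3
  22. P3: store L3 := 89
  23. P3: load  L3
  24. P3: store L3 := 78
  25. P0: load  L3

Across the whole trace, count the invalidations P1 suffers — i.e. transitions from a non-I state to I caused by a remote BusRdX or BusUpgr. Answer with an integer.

invalidations = 4

step 1: P1: load  L2  ⟶  IEII  (L2)  txn=BusRd  M[L2]=40
step 2: P0: store L3 := 47  ⟶  MIII  (L3)  txn=BusRdX  M[L3]=90
step 3: P3: load  L3  ⟶  OIIS  (L3)  txn=BusRd  M[L3]=90
step 4: P2: store L1 := 18  ⟶  IIMI  (L1)  txn=BusRdX  M[L1]=70
step 5: P3: store L2 := 72  ⟶  IIIM  (L2)  txn=BusRdX  M[L2]=40
step 6: P1: load  L3  ⟶  OSIS  (L3)  txn=BusRd  M[L3]=90
step 7: P1: store L1 := 68  ⟶  IMII  (L1)  txn=BusRdX+Flush  M[L1]=18
step 8: P1: load  L3  ⟶  OSIS  (L3)  txn=∅  M[L3]=90
step 9: P0: store L3 := 3  ⟶  MIII  (L3)  txn=BusUpgr  M[L3]=90
step 10: P3: load  L3  ⟶  OIIS  (L3)  txn=BusRd  M[L3]=90
step 11: P2: store L3 := 13  ⟶  IIMI  (L3)  txn=BusRdX+Flush  M[L3]=3
step 12: P0: store L2 := 35  ⟶  MIII  (L2)  txn=BusRdX+Flush  M[L2]=72
step 13: P1: store L3 := 13  ⟶  IMII  (L3)  txn=BusRdX+Flush  M[L3]=13
step 14: P2: load  L2  ⟶  OISI  (L2)  txn=BusRd  M[L2]=72
step 15: P0: store L3 := 27  ⟶  MIII  (L3)  txn=BusRdX+Flush  M[L3]=13
step 16: P2: store L0 := 10  ⟶  IIMI  (L0)  txn=BusRdX  M[L0]=50
step 17: P0: load  L3  ⟶  MIII  (L3)  txn=∅  M[L3]=13
step 18: P3: store L3 := 64  ⟶  IIIM  (L3)  txn=BusRdX+Flush  M[L3]=27
step 19: P2: load  L2  ⟶  OISI  (L2)  txn=∅  M[L2]=72
step 20: P1: load  L3  ⟶  ISIO  (L3)  txn=BusRd  M[L3]=27
step 21: P3: load  L3  ⟶  ISIO  (L3)  txn=∅  M[L3]=27
step 22: P3: store L3 := 89  ⟶  IIIM  (L3)  txn=BusUpgr  M[L3]=27
step 23: P3: load  L3  ⟶  IIIM  (L3)  txn=∅  M[L3]=27
step 24: P3: store L3 := 78  ⟶  IIIM  (L3)  txn=∅  M[L3]=27
step 25: P0: load  L3  ⟶  SIIO  (L3)  txn=BusRd  M[L3]=27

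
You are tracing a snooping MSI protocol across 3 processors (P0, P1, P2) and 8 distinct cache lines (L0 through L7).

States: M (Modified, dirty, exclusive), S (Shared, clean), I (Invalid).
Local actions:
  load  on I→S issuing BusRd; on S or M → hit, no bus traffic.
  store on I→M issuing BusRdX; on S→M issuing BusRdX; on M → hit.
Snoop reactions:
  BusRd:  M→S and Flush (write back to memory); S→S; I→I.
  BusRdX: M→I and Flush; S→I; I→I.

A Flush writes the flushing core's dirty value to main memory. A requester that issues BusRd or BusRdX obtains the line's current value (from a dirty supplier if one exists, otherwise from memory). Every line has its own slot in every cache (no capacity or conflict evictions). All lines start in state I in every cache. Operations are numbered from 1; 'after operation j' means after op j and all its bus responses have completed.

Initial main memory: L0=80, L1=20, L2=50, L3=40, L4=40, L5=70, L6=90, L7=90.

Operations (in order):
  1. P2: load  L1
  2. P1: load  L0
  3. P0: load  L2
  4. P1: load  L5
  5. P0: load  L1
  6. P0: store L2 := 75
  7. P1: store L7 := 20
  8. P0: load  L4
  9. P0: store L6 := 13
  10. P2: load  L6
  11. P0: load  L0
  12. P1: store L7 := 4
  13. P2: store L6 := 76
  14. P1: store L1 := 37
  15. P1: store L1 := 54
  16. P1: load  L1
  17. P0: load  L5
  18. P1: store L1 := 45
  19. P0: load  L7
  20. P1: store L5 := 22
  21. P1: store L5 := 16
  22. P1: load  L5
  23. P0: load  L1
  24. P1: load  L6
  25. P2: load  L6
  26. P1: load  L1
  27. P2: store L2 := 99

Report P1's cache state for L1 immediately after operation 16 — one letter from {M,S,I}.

state = M

  op1 P2: load  L1 → I/I/S on L1; bus BusRd; mem=20
  op2 P1: load  L0 → I/S/I on L0; bus BusRd; mem=80
  op3 P0: load  L2 → S/I/I on L2; bus BusRd; mem=50
  op4 P1: load  L5 → I/S/I on L5; bus BusRd; mem=70
  op5 P0: load  L1 → S/I/S on L1; bus BusRd; mem=20
  op6 P0: store L2 := 75 → M/I/I on L2; bus BusRdX; mem=50
  op7 P1: store L7 := 20 → I/M/I on L7; bus BusRdX; mem=90
  op8 P0: load  L4 → S/I/I on L4; bus BusRd; mem=40
  op9 P0: store L6 := 13 → M/I/I on L6; bus BusRdX; mem=90
  op10 P2: load  L6 → S/I/S on L6; bus BusRd Flush; mem=13
  op11 P0: load  L0 → S/S/I on L0; bus BusRd; mem=80
  op12 P1: store L7 := 4 → I/M/I on L7; bus (none); mem=90
  op13 P2: store L6 := 76 → I/I/M on L6; bus BusRdX; mem=13
  op14 P1: store L1 := 37 → I/M/I on L1; bus BusRdX; mem=20
  op15 P1: store L1 := 54 → I/M/I on L1; bus (none); mem=20
  op16 P1: load  L1 → I/M/I on L1; bus (none); mem=20
  op17 P0: load  L5 → S/S/I on L5; bus BusRd; mem=70
  op18 P1: store L1 := 45 → I/M/I on L1; bus (none); mem=20
  op19 P0: load  L7 → S/S/I on L7; bus BusRd Flush; mem=4
  op20 P1: store L5 := 22 → I/M/I on L5; bus BusRdX; mem=70
  op21 P1: store L5 := 16 → I/M/I on L5; bus (none); mem=70
  op22 P1: load  L5 → I/M/I on L5; bus (none); mem=70
  op23 P0: load  L1 → S/S/I on L1; bus BusRd Flush; mem=45
  op24 P1: load  L6 → I/S/S on L6; bus BusRd Flush; mem=76
  op25 P2: load  L6 → I/S/S on L6; bus (none); mem=76
  op26 P1: load  L1 → S/S/I on L1; bus (none); mem=45
  op27 P2: store L2 := 99 → I/I/M on L2; bus BusRdX Flush; mem=75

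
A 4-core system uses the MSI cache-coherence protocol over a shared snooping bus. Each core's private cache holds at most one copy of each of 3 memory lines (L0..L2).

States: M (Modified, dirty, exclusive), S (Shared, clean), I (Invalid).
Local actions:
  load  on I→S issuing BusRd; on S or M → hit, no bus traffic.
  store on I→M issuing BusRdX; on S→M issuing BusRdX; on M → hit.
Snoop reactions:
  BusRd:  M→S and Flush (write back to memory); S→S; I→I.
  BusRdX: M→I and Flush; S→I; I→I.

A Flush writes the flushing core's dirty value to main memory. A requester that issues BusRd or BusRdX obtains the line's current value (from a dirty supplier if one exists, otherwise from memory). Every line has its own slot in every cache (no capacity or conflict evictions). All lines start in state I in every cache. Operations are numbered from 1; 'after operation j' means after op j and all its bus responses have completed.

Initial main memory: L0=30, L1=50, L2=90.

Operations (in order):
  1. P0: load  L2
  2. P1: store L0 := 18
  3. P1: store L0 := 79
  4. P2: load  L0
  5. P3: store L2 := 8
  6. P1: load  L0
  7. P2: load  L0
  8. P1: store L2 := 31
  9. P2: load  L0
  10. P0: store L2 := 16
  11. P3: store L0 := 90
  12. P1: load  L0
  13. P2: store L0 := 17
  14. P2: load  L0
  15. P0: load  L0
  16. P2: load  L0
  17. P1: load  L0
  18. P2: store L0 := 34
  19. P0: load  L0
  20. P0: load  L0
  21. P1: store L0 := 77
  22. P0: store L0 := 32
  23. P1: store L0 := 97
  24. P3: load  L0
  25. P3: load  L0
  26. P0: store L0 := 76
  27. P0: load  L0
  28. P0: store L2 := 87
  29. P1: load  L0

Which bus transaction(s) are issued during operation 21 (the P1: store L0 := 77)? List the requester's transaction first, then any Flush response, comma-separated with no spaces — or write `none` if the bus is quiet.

bus = BusRdX

[1] P0: load  L2 | P0:S(90), P1:I, P2:I, P3:I | bus: BusRd
[2] P1: store L0 := 18 | P0:I, P1:M(18), P2:I, P3:I | bus: BusRdX
[3] P1: store L0 := 79 | P0:I, P1:M(79), P2:I, P3:I | bus: none
[4] P2: load  L0 | P0:I, P1:S(79), P2:S(79), P3:I | bus: BusRd,Flush
[5] P3: store L2 := 8 | P0:I, P1:I, P2:I, P3:M(8) | bus: BusRdX
[6] P1: load  L0 | P0:I, P1:S(79), P2:S(79), P3:I | bus: none
[7] P2: load  L0 | P0:I, P1:S(79), P2:S(79), P3:I | bus: none
[8] P1: store L2 := 31 | P0:I, P1:M(31), P2:I, P3:I | bus: BusRdX,Flush
[9] P2: load  L0 | P0:I, P1:S(79), P2:S(79), P3:I | bus: none
[10] P0: store L2 := 16 | P0:M(16), P1:I, P2:I, P3:I | bus: BusRdX,Flush
[11] P3: store L0 := 90 | P0:I, P1:I, P2:I, P3:M(90) | bus: BusRdX
[12] P1: load  L0 | P0:I, P1:S(90), P2:I, P3:S(90) | bus: BusRd,Flush
[13] P2: store L0 := 17 | P0:I, P1:I, P2:M(17), P3:I | bus: BusRdX
[14] P2: load  L0 | P0:I, P1:I, P2:M(17), P3:I | bus: none
[15] P0: load  L0 | P0:S(17), P1:I, P2:S(17), P3:I | bus: BusRd,Flush
[16] P2: load  L0 | P0:S(17), P1:I, P2:S(17), P3:I | bus: none
[17] P1: load  L0 | P0:S(17), P1:S(17), P2:S(17), P3:I | bus: BusRd
[18] P2: store L0 := 34 | P0:I, P1:I, P2:M(34), P3:I | bus: BusRdX
[19] P0: load  L0 | P0:S(34), P1:I, P2:S(34), P3:I | bus: BusRd,Flush
[20] P0: load  L0 | P0:S(34), P1:I, P2:S(34), P3:I | bus: none
[21] P1: store L0 := 77 | P0:I, P1:M(77), P2:I, P3:I | bus: BusRdX
[22] P0: store L0 := 32 | P0:M(32), P1:I, P2:I, P3:I | bus: BusRdX,Flush
[23] P1: store L0 := 97 | P0:I, P1:M(97), P2:I, P3:I | bus: BusRdX,Flush
[24] P3: load  L0 | P0:I, P1:S(97), P2:I, P3:S(97) | bus: BusRd,Flush
[25] P3: load  L0 | P0:I, P1:S(97), P2:I, P3:S(97) | bus: none
[26] P0: store L0 := 76 | P0:M(76), P1:I, P2:I, P3:I | bus: BusRdX
[27] P0: load  L0 | P0:M(76), P1:I, P2:I, P3:I | bus: none
[28] P0: store L2 := 87 | P0:M(87), P1:I, P2:I, P3:I | bus: none
[29] P1: load  L0 | P0:S(76), P1:S(76), P2:I, P3:I | bus: BusRd,Flush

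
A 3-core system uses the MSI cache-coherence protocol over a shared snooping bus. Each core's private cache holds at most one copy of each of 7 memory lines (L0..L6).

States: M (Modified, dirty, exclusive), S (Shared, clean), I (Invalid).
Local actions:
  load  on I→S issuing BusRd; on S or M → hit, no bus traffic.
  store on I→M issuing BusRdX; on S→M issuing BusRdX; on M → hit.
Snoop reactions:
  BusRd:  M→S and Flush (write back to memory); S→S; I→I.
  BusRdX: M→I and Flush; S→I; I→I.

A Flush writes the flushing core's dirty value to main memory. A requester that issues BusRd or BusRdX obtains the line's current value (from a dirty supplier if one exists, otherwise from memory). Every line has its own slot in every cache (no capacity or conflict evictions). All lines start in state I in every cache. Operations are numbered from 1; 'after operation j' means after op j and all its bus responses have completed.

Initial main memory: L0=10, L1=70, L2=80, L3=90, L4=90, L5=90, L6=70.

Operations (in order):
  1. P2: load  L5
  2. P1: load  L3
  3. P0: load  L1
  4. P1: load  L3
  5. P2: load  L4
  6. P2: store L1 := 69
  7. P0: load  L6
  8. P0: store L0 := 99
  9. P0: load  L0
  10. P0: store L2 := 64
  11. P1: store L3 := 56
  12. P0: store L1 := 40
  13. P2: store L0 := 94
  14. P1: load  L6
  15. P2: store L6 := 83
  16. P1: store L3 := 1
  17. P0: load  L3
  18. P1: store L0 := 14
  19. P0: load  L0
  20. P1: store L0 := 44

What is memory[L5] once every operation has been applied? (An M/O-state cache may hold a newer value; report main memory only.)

[1] P2: load  L5 | P0:I, P1:I, P2:S(90) | bus: BusRd
[2] P1: load  L3 | P0:I, P1:S(90), P2:I | bus: BusRd
[3] P0: load  L1 | P0:S(70), P1:I, P2:I | bus: BusRd
[4] P1: load  L3 | P0:I, P1:S(90), P2:I | bus: none
[5] P2: load  L4 | P0:I, P1:I, P2:S(90) | bus: BusRd
[6] P2: store L1 := 69 | P0:I, P1:I, P2:M(69) | bus: BusRdX
[7] P0: load  L6 | P0:S(70), P1:I, P2:I | bus: BusRd
[8] P0: store L0 := 99 | P0:M(99), P1:I, P2:I | bus: BusRdX
[9] P0: load  L0 | P0:M(99), P1:I, P2:I | bus: none
[10] P0: store L2 := 64 | P0:M(64), P1:I, P2:I | bus: BusRdX
[11] P1: store L3 := 56 | P0:I, P1:M(56), P2:I | bus: BusRdX
[12] P0: store L1 := 40 | P0:M(40), P1:I, P2:I | bus: BusRdX,Flush
[13] P2: store L0 := 94 | P0:I, P1:I, P2:M(94) | bus: BusRdX,Flush
[14] P1: load  L6 | P0:S(70), P1:S(70), P2:I | bus: BusRd
[15] P2: store L6 := 83 | P0:I, P1:I, P2:M(83) | bus: BusRdX
[16] P1: store L3 := 1 | P0:I, P1:M(1), P2:I | bus: none
[17] P0: load  L3 | P0:S(1), P1:S(1), P2:I | bus: BusRd,Flush
[18] P1: store L0 := 14 | P0:I, P1:M(14), P2:I | bus: BusRdX,Flush
[19] P0: load  L0 | P0:S(14), P1:S(14), P2:I | bus: BusRd,Flush
[20] P1: store L0 := 44 | P0:I, P1:M(44), P2:I | bus: BusRdX

memory[L5] = 90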